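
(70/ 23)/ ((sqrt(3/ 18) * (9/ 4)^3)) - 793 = -793 + 4480 * sqrt(6)/ 16767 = -792.35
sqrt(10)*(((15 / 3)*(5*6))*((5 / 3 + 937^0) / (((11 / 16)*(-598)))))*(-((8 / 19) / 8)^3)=3200*sqrt(10) / 22559251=0.00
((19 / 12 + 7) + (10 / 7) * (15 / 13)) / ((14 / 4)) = 11173 / 3822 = 2.92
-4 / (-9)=4 / 9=0.44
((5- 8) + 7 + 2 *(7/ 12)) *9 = 93/ 2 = 46.50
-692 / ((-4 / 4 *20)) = 173 / 5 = 34.60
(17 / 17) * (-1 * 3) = -3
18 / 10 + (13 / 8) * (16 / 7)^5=103.18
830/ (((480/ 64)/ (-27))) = -2988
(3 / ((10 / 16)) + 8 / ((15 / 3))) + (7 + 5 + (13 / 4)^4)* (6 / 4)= 490879 / 2560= 191.75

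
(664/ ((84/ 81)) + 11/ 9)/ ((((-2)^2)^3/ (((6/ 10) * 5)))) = 40415/ 1344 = 30.07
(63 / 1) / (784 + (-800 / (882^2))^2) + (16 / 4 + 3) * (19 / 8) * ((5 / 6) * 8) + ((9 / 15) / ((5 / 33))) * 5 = 58141034728093673 / 444796826685360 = 130.71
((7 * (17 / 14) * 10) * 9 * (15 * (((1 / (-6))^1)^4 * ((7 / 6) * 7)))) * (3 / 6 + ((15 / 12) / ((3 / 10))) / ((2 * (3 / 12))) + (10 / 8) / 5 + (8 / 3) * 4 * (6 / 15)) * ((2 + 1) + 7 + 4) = 2594795 / 192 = 13514.56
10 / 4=5 / 2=2.50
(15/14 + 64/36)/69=359/8694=0.04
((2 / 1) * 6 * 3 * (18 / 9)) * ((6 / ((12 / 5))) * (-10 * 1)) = -1800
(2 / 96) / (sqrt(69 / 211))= 0.04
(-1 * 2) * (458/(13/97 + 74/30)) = -333195/946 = -352.21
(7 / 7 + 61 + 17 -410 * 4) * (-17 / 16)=26537 / 16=1658.56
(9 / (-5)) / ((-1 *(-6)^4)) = 1 / 720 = 0.00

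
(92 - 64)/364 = 1/13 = 0.08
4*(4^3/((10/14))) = 1792/5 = 358.40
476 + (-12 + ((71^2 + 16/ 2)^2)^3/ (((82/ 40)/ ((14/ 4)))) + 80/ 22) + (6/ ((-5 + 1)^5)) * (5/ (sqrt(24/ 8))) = 12756247864197124793255674/ 451 - 5 * sqrt(3)/ 512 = 28284363335248613732274.20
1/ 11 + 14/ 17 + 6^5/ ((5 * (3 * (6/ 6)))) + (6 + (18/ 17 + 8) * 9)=567399/ 935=606.84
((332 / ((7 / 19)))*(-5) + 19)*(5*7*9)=-1413315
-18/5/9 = -0.40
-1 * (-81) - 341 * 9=-2988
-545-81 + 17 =-609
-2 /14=-1 /7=-0.14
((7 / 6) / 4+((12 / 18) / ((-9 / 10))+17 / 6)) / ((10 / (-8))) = -103 / 54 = -1.91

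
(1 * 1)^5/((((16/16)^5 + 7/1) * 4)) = 1/32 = 0.03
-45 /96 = -0.47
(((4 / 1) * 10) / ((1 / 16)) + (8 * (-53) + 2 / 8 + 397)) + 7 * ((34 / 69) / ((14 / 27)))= 57031 / 92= 619.90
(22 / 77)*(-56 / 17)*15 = -240 / 17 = -14.12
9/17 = 0.53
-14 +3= -11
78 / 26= 3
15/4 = 3.75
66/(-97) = -66/97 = -0.68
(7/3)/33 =7/99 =0.07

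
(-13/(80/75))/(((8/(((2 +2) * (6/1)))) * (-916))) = 585/14656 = 0.04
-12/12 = -1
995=995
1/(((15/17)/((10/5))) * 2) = 17/15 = 1.13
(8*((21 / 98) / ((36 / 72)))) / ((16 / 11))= 33 / 14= 2.36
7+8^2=71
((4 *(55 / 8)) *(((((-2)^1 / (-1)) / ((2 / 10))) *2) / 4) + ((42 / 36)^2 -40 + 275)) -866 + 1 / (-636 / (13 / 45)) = -3521257 / 7155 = -492.14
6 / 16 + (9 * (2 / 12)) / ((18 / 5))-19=-437 / 24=-18.21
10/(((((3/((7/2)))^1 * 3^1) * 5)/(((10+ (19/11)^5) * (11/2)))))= 9535421/87846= 108.55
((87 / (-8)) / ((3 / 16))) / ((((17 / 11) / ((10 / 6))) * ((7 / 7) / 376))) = -23518.43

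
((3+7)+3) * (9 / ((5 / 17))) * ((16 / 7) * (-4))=-127296 / 35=-3637.03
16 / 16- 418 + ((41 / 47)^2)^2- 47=-2261346223 / 4879681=-463.42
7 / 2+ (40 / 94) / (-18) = 2941 / 846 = 3.48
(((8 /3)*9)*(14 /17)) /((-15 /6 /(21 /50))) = -3.32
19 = 19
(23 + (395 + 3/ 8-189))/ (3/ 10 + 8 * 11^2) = 9175/ 38732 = 0.24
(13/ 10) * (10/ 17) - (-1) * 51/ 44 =1439/ 748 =1.92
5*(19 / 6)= 95 / 6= 15.83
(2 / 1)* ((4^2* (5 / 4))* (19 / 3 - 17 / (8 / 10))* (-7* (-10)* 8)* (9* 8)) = -24057600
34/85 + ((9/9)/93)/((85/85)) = 191/465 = 0.41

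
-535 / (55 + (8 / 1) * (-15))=107 / 13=8.23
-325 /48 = -6.77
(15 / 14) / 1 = 15 / 14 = 1.07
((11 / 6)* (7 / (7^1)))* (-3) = -11 / 2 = -5.50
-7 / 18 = -0.39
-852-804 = -1656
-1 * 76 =-76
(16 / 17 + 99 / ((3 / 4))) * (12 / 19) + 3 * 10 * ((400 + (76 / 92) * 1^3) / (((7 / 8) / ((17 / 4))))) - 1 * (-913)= 441305257 / 7429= 59403.05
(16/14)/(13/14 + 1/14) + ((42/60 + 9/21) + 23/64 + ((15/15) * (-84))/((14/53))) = -706427/2240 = -315.37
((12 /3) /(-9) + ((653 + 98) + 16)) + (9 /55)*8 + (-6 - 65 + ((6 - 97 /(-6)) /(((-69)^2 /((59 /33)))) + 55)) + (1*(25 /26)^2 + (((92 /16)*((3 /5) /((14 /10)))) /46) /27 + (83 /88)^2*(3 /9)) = 1478124954555721 /1962731010240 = 753.10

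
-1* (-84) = 84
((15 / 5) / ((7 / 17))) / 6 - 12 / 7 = -1 / 2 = -0.50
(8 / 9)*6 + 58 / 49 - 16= -1394 / 147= -9.48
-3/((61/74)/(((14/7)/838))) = -222/25559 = -0.01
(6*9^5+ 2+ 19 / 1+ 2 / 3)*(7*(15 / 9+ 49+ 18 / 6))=1197941269 / 9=133104585.44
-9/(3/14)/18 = -7/3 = -2.33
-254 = -254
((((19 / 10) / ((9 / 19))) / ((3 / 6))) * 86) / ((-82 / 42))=-217322 / 615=-353.37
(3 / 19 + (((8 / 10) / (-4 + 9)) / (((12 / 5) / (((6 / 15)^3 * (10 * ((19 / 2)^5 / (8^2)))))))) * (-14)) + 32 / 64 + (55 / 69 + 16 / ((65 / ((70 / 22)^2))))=-3949797853631 / 5499208000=-718.25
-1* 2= -2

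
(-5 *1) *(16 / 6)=-40 / 3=-13.33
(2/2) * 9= 9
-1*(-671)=671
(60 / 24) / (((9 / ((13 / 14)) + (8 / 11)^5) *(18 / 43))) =90027509 / 149172552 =0.60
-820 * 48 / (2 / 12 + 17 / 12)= -24858.95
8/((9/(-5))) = -40/9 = -4.44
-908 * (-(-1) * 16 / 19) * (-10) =145280 / 19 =7646.32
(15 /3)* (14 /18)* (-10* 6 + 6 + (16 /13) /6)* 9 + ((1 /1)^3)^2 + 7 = -73118 /39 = -1874.82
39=39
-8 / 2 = -4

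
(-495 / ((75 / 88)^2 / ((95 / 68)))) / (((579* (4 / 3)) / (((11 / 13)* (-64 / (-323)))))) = -3748096 / 18127525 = -0.21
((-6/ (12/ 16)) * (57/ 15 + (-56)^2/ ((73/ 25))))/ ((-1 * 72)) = 131129/ 1095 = 119.75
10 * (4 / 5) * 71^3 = 2863288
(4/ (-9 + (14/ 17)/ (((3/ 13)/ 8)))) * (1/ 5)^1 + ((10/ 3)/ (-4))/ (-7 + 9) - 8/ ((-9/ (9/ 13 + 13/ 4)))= 7298797/ 2332980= 3.13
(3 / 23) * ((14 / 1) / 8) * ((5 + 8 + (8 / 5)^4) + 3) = 74004 / 14375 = 5.15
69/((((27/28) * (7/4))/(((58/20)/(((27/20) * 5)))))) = 21344/1215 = 17.57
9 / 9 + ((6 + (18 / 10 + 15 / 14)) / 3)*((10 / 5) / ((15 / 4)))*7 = 301 / 25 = 12.04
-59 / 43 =-1.37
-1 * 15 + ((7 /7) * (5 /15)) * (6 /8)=-59 /4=-14.75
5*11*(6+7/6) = 2365/6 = 394.17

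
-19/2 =-9.50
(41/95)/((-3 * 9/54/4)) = -328/95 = -3.45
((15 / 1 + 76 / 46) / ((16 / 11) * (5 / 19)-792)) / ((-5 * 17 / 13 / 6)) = 3121833 / 161725420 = 0.02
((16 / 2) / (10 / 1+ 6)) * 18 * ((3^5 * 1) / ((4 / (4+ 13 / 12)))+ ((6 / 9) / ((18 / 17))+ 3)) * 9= 404925 / 16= 25307.81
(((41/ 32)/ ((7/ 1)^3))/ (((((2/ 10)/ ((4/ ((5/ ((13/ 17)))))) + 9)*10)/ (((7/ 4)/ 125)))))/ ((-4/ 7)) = -533/ 543200000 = -0.00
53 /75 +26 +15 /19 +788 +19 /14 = 16296223 /19950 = 816.85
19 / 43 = 0.44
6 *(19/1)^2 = 2166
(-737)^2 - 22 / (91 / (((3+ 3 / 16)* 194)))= 197659099 / 364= 543019.50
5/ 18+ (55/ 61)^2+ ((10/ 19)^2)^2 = 1.17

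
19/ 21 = 0.90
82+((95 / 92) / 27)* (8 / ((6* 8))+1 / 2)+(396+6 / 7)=12490217 / 26082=478.88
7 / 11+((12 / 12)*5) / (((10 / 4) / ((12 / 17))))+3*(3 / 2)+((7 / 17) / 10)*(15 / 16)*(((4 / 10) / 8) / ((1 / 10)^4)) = 25.85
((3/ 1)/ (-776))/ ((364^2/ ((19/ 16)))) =-57/ 1645070336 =-0.00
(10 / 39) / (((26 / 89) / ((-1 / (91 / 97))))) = -0.94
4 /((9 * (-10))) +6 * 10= 2698 /45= 59.96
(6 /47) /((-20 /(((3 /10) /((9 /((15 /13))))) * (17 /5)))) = -0.00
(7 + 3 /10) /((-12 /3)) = -73 /40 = -1.82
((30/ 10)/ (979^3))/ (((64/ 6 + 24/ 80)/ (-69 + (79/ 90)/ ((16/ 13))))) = -98333/ 4939283522096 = -0.00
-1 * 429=-429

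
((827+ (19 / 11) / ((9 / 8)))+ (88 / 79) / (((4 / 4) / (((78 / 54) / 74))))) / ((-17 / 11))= -79921789 / 149073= -536.13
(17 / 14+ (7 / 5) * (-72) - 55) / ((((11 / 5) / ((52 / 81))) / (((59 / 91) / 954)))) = -212813 / 6941781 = -0.03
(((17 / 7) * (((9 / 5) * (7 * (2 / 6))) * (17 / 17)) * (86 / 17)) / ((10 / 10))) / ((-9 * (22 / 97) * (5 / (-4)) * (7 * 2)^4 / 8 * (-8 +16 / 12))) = -4171 / 6602750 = -0.00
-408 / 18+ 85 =187 / 3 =62.33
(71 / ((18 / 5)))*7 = 138.06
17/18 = 0.94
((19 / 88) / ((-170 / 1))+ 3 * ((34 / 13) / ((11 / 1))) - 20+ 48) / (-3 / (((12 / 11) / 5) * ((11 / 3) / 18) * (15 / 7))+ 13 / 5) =-5583913 / 5620472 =-0.99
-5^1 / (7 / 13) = -65 / 7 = -9.29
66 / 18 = 11 / 3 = 3.67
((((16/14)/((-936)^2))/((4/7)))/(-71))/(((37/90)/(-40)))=0.00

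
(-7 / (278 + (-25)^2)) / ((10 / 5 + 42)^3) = -1 / 10988736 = -0.00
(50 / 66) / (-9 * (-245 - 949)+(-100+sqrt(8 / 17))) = 0.00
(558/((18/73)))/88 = 2263/88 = 25.72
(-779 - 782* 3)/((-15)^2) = -125/9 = -13.89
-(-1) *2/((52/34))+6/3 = 43/13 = 3.31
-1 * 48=-48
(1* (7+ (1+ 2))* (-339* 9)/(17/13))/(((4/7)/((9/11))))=-12493845/374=-33406.00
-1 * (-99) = 99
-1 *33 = -33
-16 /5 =-3.20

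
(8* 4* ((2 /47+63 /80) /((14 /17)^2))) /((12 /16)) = 1803938 /34545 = 52.22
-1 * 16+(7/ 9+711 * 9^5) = 41983823.78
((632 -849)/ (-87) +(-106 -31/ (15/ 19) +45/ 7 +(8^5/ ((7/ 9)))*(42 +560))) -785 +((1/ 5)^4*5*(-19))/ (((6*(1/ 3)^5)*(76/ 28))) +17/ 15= 3861289824647/ 152250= 25361509.52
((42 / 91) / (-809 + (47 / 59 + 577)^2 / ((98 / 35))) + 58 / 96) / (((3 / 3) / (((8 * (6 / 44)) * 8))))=310823139290 / 58948835803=5.27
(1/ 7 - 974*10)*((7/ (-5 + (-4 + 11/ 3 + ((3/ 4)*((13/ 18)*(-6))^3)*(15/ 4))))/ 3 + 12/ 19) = -9051716756/ 1495053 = -6054.45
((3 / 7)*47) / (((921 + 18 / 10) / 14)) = 235 / 769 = 0.31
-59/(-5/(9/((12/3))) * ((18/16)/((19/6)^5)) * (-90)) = -146089841/1749600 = -83.50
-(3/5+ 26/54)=-146/135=-1.08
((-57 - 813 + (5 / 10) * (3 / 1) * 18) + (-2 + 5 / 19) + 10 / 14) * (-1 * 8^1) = 898040 / 133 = 6752.18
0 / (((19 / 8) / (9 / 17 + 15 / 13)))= 0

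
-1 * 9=-9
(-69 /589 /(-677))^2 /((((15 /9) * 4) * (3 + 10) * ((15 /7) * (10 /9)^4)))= 218658447 /2067051415117000000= 0.00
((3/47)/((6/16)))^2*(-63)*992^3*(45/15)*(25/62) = -4761295257600/2209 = -2155407540.79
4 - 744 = -740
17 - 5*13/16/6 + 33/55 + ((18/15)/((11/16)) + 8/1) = 140809/5280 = 26.67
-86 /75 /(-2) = 0.57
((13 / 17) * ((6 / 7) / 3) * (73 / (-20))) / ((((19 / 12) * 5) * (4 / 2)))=-2847 / 56525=-0.05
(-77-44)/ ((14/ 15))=-1815/ 14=-129.64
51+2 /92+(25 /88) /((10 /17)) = 208491 /4048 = 51.50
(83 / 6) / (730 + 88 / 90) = 1245 / 65788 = 0.02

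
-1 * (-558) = 558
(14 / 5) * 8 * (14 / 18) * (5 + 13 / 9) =45472 / 405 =112.28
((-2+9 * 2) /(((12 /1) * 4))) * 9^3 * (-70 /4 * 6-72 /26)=-340443 /13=-26187.92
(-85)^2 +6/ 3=7227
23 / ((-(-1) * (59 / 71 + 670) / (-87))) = -2.98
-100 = -100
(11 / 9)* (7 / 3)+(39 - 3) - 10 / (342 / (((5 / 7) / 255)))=2371784 / 61047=38.85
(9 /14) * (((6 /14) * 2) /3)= 9 /49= 0.18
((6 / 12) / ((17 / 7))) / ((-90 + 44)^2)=7 / 71944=0.00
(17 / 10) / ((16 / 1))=17 / 160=0.11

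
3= 3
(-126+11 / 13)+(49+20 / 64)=-15775 / 208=-75.84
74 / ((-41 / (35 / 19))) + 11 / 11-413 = -323538 / 779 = -415.32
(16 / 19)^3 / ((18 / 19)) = 2048 / 3249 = 0.63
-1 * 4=-4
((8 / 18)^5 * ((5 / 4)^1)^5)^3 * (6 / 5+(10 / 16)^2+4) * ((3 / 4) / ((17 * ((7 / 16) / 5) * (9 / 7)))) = 54595947265625 / 168007163789233584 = 0.00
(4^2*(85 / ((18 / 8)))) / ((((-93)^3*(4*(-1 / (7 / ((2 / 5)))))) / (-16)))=-0.05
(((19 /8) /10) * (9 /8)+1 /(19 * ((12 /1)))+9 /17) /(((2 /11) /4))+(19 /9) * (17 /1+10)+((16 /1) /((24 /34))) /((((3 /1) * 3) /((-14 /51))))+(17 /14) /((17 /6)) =4357811581 /58605120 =74.36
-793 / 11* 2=-1586 / 11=-144.18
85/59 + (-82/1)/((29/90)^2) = -39116315/49619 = -788.33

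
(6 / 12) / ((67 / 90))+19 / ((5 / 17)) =21866 / 335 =65.27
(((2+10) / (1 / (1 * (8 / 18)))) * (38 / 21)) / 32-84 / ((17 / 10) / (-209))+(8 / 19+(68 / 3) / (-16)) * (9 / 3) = 840362711 / 81396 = 10324.37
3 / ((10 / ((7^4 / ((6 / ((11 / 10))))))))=26411 / 200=132.06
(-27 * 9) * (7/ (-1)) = 1701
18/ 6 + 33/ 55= 18/ 5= 3.60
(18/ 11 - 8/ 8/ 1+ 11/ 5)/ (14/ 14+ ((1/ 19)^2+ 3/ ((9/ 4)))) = 84474/ 69575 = 1.21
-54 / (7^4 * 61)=-54 / 146461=-0.00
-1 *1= -1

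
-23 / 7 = -3.29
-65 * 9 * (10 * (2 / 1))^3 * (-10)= 46800000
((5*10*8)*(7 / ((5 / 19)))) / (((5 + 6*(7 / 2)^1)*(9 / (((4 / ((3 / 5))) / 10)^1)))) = 30.31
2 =2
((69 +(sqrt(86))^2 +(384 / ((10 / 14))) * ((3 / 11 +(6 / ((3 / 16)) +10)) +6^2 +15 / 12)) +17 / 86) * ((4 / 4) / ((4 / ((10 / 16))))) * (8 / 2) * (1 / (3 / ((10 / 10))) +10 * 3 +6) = 7373787979 / 7568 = 974337.74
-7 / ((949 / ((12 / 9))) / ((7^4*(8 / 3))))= -537824 / 8541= -62.97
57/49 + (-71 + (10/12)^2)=-121967/1764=-69.14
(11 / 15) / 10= 11 / 150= 0.07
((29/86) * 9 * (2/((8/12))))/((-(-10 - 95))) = 261/3010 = 0.09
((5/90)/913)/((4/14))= 7/32868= 0.00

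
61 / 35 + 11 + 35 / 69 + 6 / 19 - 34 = -937619 / 45885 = -20.43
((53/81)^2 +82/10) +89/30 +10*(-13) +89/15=-7379279/65610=-112.47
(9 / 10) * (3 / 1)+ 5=7.70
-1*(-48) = 48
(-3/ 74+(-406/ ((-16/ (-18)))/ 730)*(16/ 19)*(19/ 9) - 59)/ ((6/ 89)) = -144600881/ 162060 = -892.27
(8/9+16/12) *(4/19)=80/171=0.47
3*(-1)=-3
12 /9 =4 /3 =1.33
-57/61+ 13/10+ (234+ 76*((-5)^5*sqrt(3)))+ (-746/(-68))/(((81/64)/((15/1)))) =102024817/279990 -237500*sqrt(3) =-410997.68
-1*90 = -90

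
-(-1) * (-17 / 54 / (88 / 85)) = -1445 / 4752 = -0.30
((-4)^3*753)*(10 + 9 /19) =-9590208 /19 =-504747.79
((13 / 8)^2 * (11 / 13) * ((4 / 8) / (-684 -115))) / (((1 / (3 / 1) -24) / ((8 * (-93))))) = -39897 / 907664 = -0.04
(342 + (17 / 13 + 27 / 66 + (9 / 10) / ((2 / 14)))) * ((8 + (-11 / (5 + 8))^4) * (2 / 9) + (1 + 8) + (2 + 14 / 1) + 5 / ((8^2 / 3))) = 9494.58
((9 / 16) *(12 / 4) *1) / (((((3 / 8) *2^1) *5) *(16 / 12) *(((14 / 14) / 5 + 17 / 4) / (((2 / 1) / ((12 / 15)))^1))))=135 / 712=0.19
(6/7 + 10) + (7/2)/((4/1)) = 657/56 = 11.73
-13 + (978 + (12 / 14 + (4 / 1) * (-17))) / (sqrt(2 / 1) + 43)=106091 / 12929 - 6376 * sqrt(2) / 12929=7.51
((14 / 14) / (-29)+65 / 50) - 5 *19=-27183 / 290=-93.73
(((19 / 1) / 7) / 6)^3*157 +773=58346887 / 74088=787.53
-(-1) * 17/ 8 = 17/ 8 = 2.12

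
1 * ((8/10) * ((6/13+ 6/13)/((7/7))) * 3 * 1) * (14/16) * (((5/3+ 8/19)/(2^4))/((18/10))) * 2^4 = 1666/741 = 2.25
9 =9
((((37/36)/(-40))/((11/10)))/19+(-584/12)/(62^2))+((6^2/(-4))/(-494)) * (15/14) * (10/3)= 134693225/2631925296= 0.05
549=549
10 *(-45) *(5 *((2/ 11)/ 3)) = -1500/ 11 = -136.36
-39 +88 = 49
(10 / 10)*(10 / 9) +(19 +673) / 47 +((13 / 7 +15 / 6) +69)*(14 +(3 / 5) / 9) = 31023137 / 29610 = 1047.72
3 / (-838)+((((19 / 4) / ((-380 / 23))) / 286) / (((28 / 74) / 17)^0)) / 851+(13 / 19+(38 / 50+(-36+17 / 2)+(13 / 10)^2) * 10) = -1683648694681 / 6739464160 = -249.82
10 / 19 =0.53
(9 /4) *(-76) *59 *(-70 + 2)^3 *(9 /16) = 1784421252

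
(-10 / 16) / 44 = -5 / 352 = -0.01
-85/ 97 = -0.88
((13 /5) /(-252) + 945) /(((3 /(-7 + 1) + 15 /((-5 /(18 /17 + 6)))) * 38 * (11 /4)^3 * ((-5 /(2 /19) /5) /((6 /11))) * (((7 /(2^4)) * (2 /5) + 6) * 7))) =10363739648 /141435919557933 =0.00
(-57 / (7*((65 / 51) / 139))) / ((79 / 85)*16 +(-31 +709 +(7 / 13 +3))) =-6869241 / 5386724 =-1.28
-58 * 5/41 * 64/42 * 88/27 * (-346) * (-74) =-20909250560/23247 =-899438.66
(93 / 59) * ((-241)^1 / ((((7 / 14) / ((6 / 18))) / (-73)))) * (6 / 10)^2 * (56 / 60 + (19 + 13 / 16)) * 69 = 562100625099 / 59000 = 9527129.24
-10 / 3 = -3.33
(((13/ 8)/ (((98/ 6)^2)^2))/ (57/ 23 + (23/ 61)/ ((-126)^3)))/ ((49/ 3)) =3230984133/ 5727994246933889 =0.00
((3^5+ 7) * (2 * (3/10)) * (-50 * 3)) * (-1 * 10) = 225000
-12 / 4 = -3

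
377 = 377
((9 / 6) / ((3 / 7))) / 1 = 7 / 2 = 3.50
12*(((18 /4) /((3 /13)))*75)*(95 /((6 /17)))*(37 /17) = 10281375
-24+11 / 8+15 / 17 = -2957 / 136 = -21.74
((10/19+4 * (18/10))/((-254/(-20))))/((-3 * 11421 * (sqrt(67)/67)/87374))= -128265032 * sqrt(67)/82676619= -12.70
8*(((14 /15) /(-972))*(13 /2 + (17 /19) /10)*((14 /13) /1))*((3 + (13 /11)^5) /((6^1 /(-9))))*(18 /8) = 26209276604 /26851227975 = 0.98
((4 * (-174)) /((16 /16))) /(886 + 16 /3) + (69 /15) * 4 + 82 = 665954 /6685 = 99.62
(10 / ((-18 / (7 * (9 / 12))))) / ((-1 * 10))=7 / 24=0.29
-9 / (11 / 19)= -171 / 11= -15.55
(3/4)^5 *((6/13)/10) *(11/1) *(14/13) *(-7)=-392931/432640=-0.91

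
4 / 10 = 2 / 5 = 0.40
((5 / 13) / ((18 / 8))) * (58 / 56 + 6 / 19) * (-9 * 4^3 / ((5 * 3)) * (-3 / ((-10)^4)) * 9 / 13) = 25884 / 14048125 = 0.00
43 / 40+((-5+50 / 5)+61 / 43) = 7.49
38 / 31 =1.23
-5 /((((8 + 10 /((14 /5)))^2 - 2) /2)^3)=-4705960 /269961894847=-0.00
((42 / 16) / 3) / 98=1 / 112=0.01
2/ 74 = 0.03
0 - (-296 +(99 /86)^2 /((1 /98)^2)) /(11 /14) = -321788558 /20339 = -15821.26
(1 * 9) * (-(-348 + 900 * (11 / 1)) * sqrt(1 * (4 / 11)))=-171936 * sqrt(11) / 11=-51840.65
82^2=6724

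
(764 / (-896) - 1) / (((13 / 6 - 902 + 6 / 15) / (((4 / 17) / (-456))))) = -2075 / 1952274016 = -0.00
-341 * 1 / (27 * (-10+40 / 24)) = 341 / 225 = 1.52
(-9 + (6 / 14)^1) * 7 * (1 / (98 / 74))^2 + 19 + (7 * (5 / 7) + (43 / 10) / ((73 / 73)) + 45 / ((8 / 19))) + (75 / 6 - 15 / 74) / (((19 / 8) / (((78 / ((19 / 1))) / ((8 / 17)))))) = 146.13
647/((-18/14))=-4529/9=-503.22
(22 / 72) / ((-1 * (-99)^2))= -1 / 32076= -0.00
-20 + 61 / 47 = -18.70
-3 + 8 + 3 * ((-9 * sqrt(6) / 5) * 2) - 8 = -29.45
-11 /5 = -2.20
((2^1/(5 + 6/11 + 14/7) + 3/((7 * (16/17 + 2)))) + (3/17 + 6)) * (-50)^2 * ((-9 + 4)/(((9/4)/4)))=-13012444000/88893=-146383.22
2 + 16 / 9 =3.78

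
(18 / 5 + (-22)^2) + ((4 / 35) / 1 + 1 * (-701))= -1493 / 7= -213.29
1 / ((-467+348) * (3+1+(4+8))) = -1 / 1904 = -0.00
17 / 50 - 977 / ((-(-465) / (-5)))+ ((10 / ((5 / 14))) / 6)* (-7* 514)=-26008723 / 1550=-16779.82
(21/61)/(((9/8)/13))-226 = -222.02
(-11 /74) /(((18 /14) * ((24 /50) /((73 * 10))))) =-702625 /3996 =-175.83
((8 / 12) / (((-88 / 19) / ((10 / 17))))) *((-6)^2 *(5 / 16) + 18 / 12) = -95 / 88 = -1.08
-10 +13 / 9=-77 / 9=-8.56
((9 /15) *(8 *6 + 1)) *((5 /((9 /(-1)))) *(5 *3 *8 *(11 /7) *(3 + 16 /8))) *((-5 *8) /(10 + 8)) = 308000 /9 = 34222.22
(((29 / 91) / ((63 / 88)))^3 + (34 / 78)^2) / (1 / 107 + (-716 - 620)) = -5609262213487 / 26935995020466987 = -0.00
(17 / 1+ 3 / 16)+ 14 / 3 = 21.85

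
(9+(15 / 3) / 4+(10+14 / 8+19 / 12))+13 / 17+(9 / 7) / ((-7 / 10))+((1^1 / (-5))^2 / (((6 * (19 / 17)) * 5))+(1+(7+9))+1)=320595649 / 7913500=40.51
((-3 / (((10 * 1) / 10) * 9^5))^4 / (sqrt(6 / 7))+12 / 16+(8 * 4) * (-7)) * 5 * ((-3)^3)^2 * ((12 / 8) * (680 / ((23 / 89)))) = -73871884575 / 23+75650 * sqrt(42) / 4735496038176927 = -3211821068.48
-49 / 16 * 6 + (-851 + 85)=-6275 / 8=-784.38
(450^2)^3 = 8303765625000000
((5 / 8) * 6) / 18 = 5 / 24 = 0.21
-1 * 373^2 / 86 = -139129 / 86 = -1617.78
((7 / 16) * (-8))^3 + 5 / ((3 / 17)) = -349 / 24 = -14.54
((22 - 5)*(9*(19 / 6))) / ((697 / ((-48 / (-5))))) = 6.67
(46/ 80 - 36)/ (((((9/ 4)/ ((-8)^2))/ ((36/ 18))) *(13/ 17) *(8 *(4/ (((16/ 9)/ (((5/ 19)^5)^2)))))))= -363547704822568096/ 3955078125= -91919222.16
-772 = -772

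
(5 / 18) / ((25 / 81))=9 / 10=0.90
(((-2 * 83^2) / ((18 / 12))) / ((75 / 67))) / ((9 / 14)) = -25847528 / 2025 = -12764.21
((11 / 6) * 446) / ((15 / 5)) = 2453 / 9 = 272.56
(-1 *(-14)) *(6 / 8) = 21 / 2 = 10.50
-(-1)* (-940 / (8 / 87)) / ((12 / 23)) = -156745 / 8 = -19593.12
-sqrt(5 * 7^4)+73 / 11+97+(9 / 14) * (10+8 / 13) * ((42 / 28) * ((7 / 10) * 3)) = 357879 / 2860 - 49 * sqrt(5) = 15.57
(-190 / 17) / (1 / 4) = -760 / 17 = -44.71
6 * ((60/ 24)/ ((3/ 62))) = 310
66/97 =0.68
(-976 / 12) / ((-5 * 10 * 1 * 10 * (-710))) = -61 / 266250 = -0.00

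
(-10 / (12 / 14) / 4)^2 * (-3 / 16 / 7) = -175 / 768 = -0.23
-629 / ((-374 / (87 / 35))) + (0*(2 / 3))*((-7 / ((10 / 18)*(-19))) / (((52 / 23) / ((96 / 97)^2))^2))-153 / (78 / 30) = -547203 / 10010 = -54.67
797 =797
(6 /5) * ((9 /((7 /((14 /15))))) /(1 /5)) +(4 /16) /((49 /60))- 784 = -190241 /245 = -776.49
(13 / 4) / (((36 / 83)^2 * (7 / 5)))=447785 / 36288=12.34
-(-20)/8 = 5/2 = 2.50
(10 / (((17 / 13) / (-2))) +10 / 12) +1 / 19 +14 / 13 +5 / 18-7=-757840 / 37791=-20.05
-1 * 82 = -82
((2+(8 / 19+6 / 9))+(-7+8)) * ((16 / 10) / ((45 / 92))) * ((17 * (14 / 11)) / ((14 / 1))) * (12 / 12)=2915296 / 141075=20.66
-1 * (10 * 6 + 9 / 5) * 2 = -618 / 5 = -123.60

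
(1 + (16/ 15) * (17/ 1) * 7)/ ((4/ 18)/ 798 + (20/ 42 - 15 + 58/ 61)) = -140119623/ 14865580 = -9.43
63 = 63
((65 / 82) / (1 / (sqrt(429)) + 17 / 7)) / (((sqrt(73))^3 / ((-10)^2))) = -79625 * sqrt(31317) / 13538889374 + 82957875 * sqrt(73) / 13538889374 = 0.05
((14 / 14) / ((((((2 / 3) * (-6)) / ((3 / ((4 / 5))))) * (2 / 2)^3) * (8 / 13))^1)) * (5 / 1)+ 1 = -847 / 128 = -6.62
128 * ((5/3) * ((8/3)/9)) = 5120/81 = 63.21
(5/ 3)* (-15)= -25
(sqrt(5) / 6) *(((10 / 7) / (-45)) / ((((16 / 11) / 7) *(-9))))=11 *sqrt(5) / 3888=0.01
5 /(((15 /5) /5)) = 25 /3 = 8.33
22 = 22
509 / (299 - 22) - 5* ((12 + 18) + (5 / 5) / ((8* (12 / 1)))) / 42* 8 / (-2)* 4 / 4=4503257 / 279216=16.13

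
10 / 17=0.59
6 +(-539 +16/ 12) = -1595/ 3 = -531.67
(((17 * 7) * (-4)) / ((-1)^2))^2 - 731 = 225845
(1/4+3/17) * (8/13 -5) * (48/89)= -19836/19669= -1.01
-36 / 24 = -3 / 2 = -1.50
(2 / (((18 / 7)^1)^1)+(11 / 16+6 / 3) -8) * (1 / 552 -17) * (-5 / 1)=-30635495 / 79488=-385.41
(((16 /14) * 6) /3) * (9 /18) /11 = 8 /77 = 0.10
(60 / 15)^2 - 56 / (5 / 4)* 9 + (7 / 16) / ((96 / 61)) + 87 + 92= -1596841 / 7680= -207.92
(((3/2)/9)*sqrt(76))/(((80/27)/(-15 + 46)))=279*sqrt(19)/80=15.20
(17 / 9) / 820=17 / 7380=0.00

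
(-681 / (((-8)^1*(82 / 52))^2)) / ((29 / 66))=-3797937 / 389992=-9.74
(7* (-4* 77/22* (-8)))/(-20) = -196/5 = -39.20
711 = 711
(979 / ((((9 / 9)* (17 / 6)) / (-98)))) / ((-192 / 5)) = 239855 / 272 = 881.82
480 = 480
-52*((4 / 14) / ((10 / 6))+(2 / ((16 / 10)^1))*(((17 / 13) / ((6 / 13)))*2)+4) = -61451 / 105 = -585.25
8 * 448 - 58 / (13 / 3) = 46418 / 13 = 3570.62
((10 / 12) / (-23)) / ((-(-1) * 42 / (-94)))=0.08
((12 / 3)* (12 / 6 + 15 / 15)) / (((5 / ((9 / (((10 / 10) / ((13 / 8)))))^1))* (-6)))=-117 / 20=-5.85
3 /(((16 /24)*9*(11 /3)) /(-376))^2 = 106032 /121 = 876.30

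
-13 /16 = -0.81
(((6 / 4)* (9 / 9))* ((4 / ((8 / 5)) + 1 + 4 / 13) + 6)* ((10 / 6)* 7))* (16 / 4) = 8925 / 13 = 686.54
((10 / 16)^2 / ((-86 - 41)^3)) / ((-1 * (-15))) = -5 / 393289536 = -0.00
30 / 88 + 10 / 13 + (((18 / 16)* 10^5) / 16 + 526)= 2161691 / 286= 7558.36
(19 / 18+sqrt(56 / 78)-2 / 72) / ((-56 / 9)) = -37 / 224-3 * sqrt(273) / 364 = -0.30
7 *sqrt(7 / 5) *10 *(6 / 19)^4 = 18144 *sqrt(35) / 130321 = 0.82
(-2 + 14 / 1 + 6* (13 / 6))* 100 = 2500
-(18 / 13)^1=-18 / 13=-1.38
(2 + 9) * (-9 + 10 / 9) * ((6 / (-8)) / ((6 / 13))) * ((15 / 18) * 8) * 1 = 50765 / 54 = 940.09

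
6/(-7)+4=22/7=3.14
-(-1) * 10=10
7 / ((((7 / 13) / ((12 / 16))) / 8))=78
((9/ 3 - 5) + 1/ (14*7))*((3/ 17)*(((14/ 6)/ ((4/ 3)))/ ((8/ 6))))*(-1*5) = 8775/ 3808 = 2.30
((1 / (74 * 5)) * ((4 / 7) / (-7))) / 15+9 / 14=174821 / 271950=0.64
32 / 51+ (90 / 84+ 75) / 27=7379 / 2142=3.44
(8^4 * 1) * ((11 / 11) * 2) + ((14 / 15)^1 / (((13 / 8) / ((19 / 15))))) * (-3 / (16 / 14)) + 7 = 7992163 / 975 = 8197.09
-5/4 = -1.25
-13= -13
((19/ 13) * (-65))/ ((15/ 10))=-190/ 3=-63.33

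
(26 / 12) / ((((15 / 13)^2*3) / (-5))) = -2197 / 810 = -2.71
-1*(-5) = 5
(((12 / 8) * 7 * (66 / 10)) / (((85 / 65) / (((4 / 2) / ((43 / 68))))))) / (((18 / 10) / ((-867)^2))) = 3009762756 / 43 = 69994482.70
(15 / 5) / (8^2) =3 / 64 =0.05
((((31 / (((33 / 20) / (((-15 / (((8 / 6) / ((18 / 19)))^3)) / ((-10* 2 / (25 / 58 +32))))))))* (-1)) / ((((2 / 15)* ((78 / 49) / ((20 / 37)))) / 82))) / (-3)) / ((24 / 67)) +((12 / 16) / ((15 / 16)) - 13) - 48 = 51234942112879 / 1611388480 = 31795.52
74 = 74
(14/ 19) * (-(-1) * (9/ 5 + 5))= 476/ 95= 5.01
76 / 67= 1.13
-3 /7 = -0.43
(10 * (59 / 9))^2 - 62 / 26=4295.15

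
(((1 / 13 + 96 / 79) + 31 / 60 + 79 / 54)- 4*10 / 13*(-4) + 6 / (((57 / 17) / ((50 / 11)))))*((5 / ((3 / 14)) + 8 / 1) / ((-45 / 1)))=-16.51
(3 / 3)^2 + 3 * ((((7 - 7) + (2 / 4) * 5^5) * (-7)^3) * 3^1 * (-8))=38587501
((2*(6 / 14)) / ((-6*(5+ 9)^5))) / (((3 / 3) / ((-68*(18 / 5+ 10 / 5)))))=17 / 168070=0.00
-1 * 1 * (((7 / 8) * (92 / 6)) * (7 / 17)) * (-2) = 1127 / 102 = 11.05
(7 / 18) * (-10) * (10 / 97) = -350 / 873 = -0.40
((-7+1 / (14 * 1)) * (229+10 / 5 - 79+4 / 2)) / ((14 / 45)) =-48015 / 14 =-3429.64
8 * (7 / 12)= 14 / 3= 4.67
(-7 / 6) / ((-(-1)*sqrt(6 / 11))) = -7*sqrt(66) / 36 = -1.58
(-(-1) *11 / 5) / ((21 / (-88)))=-968 / 105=-9.22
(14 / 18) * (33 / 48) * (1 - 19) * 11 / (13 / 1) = -847 / 104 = -8.14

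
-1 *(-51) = 51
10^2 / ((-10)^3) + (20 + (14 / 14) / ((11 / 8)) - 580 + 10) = -60431 / 110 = -549.37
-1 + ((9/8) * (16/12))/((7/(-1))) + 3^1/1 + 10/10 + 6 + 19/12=871/84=10.37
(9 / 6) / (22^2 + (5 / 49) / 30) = 441 / 142297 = 0.00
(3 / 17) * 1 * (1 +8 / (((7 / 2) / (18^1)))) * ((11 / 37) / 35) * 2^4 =1.01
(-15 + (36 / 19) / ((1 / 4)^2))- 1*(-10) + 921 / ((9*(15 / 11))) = 85808 / 855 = 100.36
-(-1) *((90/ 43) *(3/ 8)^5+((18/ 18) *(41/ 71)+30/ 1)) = 1530271937/ 50020352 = 30.59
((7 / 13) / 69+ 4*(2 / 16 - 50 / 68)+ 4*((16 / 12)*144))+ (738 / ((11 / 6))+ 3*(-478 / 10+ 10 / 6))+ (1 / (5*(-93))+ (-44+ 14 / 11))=17107400031 / 17333030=986.98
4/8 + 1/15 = 17/30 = 0.57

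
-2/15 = -0.13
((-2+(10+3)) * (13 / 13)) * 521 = 5731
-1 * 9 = -9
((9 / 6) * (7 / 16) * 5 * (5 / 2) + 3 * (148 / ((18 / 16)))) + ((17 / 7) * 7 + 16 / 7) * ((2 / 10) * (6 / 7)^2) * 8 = 28024385 / 65856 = 425.54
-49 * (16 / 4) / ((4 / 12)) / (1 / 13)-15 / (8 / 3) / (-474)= -9662001 / 1264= -7643.99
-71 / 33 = -2.15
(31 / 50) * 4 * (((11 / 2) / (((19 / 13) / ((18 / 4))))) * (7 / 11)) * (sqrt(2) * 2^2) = 50778 * sqrt(2) / 475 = 151.18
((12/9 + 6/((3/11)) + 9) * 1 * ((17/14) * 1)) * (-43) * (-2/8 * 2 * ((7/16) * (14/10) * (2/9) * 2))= 496349/2160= 229.79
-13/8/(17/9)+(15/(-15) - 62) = -8685/136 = -63.86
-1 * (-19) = 19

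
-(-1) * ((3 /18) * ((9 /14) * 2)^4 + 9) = 45405 /4802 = 9.46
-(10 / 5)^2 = -4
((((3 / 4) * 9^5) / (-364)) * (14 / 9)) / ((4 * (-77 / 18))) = 177147 / 16016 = 11.06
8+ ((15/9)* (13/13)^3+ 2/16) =235/24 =9.79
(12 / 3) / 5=4 / 5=0.80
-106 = -106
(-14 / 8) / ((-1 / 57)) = 399 / 4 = 99.75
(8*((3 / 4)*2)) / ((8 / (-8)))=-12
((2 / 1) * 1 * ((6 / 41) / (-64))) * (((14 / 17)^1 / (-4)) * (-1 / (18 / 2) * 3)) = -7 / 22304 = -0.00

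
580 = 580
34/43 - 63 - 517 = -579.21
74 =74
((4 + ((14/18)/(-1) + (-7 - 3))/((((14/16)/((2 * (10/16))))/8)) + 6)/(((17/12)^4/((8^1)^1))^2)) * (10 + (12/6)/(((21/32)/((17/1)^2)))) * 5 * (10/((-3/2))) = 4531222449487872000/341812114609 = 13256471.19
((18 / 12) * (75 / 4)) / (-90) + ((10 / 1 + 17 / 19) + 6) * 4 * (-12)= -246623 / 304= -811.26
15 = 15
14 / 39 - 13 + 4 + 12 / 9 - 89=-1252 / 13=-96.31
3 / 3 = 1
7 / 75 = 0.09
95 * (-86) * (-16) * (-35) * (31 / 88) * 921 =-16328316900 / 11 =-1484392445.45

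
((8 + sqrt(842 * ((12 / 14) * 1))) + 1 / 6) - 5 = 19 / 6 + 2 * sqrt(8841) / 7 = 30.03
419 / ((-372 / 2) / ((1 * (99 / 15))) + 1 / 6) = -27654 / 1849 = -14.96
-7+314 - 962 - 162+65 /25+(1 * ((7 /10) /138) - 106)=-254029 /276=-920.39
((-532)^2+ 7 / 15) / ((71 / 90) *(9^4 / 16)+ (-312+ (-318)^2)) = 135851744 / 48545037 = 2.80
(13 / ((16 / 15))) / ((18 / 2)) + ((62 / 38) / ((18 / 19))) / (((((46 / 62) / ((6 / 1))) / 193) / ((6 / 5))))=17812883 / 5520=3226.97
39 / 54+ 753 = 753.72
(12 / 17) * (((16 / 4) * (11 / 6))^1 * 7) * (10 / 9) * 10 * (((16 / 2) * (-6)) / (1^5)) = -19325.49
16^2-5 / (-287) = 73477 / 287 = 256.02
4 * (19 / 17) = 76 / 17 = 4.47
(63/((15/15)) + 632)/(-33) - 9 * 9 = -3368/33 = -102.06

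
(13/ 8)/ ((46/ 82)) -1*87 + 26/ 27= -413041/ 4968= -83.14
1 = 1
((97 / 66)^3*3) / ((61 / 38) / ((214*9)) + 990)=1855464209 / 192878353822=0.01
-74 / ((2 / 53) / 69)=-135309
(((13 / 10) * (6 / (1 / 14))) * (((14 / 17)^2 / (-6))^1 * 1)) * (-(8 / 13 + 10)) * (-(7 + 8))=-568008 / 289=-1965.43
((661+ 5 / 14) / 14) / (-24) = -1.97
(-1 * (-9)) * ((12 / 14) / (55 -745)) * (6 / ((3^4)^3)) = -2 / 15844815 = -0.00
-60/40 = -3/2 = -1.50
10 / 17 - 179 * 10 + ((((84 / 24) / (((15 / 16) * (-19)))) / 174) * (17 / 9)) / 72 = -122190753823 / 68285430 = -1789.41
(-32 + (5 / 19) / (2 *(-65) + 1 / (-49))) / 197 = -3873813 / 23846653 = -0.16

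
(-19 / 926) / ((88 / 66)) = -57 / 3704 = -0.02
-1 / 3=-0.33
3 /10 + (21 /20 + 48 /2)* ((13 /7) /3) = 2213 /140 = 15.81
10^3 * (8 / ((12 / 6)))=4000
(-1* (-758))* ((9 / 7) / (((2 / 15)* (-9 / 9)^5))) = -51165 / 7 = -7309.29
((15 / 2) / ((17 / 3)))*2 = 45 / 17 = 2.65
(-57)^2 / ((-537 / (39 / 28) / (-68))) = 718029 / 1253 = 573.05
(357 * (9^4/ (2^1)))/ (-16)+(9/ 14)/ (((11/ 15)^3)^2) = -29044765840779/ 396829664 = -73192.02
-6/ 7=-0.86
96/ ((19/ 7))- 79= -829/ 19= -43.63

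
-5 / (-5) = 1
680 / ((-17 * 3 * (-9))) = 40 / 27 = 1.48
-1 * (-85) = 85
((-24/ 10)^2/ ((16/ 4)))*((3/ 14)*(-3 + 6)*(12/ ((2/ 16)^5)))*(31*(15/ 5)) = 5924192256/ 175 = 33852527.18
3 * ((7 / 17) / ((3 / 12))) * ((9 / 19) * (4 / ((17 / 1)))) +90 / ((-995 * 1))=502938 / 1092709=0.46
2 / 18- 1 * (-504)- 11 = 4438 / 9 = 493.11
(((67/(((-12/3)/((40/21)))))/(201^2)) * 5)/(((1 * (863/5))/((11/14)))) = -1375/76497183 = -0.00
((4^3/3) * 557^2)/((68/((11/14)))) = 27301912/357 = 76475.94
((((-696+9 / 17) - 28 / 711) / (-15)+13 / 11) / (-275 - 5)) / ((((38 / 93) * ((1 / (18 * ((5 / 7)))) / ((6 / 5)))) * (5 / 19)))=-2204794803 / 90484625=-24.37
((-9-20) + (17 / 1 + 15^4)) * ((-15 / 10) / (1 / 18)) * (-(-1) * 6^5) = -10626300576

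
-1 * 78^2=-6084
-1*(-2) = 2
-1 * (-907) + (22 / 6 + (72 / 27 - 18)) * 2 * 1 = 2651 / 3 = 883.67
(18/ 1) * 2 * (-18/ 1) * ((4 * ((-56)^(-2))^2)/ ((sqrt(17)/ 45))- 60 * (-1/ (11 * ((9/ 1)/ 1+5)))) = -19440/ 77- 3645 * sqrt(17)/ 5224576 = -252.47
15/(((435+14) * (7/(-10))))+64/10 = 6.35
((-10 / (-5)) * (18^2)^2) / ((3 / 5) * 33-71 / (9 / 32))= -9447840 / 10469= -902.46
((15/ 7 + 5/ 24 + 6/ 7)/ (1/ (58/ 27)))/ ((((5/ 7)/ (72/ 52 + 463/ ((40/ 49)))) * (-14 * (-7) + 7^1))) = 660188683/ 12636000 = 52.25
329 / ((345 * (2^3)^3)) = 0.00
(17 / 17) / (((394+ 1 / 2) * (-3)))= -2 / 2367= -0.00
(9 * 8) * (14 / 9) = 112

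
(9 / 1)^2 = 81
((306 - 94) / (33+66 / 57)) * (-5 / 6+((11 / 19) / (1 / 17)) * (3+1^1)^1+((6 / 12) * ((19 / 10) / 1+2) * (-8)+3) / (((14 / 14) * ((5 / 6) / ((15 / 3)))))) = -2239462 / 9735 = -230.04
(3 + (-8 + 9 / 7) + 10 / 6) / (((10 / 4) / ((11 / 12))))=-473 / 630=-0.75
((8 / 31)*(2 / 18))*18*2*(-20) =-640 / 31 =-20.65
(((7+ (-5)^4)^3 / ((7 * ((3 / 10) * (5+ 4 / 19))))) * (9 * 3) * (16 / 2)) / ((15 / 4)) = 306962137088 / 231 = 1328840420.29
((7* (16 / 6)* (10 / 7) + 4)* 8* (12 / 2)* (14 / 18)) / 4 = 2576 / 9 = 286.22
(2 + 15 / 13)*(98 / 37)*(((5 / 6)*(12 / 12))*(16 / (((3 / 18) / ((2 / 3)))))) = 642880 / 1443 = 445.52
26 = 26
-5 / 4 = -1.25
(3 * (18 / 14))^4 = 531441 / 2401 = 221.34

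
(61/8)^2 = 3721/64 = 58.14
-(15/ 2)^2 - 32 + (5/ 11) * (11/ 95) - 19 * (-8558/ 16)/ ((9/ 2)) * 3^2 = 384504/ 19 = 20237.05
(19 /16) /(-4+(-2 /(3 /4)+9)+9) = 57 /544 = 0.10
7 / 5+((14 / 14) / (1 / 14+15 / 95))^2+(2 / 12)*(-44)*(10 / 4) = 116206 / 55815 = 2.08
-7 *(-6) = 42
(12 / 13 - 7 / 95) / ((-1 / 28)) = -29372 / 1235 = -23.78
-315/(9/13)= -455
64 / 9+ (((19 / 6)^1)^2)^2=139537 / 1296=107.67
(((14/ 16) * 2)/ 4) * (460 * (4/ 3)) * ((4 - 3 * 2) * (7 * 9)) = -33810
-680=-680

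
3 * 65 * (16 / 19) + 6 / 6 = 3139 / 19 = 165.21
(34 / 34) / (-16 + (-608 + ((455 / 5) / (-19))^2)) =-0.00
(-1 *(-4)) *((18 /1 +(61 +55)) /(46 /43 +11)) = 23048 /519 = 44.41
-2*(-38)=76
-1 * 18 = -18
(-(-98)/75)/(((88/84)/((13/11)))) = 4459/3025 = 1.47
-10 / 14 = -5 / 7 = -0.71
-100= -100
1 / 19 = 0.05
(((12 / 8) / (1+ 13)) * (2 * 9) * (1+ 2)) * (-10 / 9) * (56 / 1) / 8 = -45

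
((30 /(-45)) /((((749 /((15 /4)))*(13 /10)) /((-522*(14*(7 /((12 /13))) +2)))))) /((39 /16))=7528400 /126581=59.47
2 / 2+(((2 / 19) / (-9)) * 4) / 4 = 169 / 171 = 0.99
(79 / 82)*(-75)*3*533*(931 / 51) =-71710275 / 34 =-2109125.74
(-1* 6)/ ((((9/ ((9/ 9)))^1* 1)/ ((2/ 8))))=-1/ 6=-0.17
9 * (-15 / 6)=-45 / 2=-22.50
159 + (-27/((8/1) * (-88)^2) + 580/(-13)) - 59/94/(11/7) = 4314627727/37852672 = 113.98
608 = 608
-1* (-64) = 64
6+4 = 10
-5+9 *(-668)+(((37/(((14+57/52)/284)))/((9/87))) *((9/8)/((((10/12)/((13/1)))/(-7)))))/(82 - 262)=-27959136/19625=-1424.67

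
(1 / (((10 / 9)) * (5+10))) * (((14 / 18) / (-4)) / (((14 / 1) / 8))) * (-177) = 59 / 50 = 1.18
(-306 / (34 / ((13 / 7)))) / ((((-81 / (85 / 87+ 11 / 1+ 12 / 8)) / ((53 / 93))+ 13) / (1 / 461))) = -2077335 / 140587943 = -0.01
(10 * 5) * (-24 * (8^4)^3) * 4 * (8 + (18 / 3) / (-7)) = -16492674416640000 / 7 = -2356096345234285.71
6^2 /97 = 36 /97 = 0.37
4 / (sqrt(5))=4 * sqrt(5) / 5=1.79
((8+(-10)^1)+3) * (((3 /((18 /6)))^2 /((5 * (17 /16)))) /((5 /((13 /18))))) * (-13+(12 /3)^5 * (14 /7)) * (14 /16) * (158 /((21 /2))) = 1671956 /2295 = 728.52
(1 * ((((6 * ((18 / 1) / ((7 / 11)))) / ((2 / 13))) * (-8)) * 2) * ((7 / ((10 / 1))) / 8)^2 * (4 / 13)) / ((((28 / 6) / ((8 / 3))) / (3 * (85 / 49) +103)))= -3149388 / 1225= -2570.93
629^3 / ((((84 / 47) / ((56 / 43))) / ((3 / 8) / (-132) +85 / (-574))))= -178334017961101 / 6516048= -27368432.21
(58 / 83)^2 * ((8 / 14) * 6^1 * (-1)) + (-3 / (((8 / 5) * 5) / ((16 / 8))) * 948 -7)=-34704850 / 48223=-719.67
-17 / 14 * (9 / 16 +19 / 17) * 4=-8.16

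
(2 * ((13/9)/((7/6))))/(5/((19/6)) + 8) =38/147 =0.26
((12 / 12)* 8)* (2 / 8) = 2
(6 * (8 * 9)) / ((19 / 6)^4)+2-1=690193 / 130321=5.30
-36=-36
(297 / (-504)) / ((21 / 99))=-1089 / 392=-2.78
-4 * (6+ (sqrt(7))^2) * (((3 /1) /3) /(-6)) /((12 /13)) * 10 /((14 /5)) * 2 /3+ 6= 5359 /189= 28.35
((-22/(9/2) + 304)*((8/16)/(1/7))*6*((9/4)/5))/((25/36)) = 508788/125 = 4070.30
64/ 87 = 0.74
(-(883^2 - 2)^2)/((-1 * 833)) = 729786096.00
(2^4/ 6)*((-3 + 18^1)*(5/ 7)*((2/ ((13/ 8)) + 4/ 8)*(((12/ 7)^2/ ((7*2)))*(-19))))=-6156000/ 31213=-197.23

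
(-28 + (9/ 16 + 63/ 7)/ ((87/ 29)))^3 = -62570773/ 4096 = -15276.07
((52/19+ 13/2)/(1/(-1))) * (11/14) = -3861/532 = -7.26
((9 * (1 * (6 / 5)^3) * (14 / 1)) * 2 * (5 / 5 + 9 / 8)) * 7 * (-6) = -4858056 / 125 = -38864.45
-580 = -580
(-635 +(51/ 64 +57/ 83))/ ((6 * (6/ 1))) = -3365239/ 191232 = -17.60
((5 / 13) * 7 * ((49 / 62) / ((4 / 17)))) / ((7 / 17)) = 70805 / 3224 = 21.96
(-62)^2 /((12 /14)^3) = 329623 /54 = 6104.13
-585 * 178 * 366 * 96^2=-351236321280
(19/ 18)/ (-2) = -19/ 36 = -0.53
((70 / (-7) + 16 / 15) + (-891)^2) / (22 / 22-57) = -11908081 / 840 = -14176.29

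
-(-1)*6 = 6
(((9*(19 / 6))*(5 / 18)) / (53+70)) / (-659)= -95 / 972684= -0.00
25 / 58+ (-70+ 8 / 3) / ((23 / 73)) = -853543 / 4002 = -213.28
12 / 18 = 2 / 3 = 0.67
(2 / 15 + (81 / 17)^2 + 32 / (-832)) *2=2569483 / 56355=45.59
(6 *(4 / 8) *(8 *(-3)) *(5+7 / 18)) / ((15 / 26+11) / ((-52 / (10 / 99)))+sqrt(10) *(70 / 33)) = -105320172672 *sqrt(10) / 5757832885- 1116560016 / 5757832885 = -58.04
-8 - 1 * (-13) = 5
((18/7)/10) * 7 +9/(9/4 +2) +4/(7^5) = 5597071/1428595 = 3.92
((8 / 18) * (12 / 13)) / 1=16 / 39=0.41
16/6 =8/3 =2.67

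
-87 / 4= -21.75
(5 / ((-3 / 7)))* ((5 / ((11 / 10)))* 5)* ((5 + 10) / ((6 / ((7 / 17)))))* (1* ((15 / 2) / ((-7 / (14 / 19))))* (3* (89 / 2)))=204421875 / 7106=28767.50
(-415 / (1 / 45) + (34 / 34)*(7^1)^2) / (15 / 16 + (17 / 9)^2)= -4134.15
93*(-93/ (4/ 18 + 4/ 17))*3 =-3969891/ 70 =-56712.73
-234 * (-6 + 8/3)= 780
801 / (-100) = -801 / 100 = -8.01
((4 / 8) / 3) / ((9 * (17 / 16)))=8 / 459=0.02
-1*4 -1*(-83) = 79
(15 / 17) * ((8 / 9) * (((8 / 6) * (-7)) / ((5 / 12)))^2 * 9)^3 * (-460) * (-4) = 105006995308695.12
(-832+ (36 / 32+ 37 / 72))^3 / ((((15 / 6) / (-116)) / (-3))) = -79696681724.67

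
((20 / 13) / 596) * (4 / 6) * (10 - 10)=0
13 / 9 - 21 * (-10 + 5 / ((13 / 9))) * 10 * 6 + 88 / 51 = 16392605 / 1989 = 8241.63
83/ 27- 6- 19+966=25490/ 27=944.07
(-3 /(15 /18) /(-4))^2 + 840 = 84081 /100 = 840.81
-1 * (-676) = 676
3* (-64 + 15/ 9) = -187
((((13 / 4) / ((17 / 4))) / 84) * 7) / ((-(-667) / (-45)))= -0.00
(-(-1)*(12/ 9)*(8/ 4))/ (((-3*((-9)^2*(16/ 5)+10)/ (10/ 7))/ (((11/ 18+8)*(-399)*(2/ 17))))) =589000/ 308907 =1.91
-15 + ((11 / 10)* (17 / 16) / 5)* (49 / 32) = -14.64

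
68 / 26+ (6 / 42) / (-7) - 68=-41663 / 637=-65.41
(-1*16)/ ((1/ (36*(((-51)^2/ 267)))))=-499392/ 89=-5611.15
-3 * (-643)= 1929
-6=-6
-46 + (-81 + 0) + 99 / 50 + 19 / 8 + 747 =624.36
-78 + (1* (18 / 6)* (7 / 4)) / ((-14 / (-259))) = 153 / 8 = 19.12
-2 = -2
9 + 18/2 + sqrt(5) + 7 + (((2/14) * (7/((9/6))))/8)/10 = 27.24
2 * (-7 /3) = -14 /3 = -4.67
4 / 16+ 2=9 / 4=2.25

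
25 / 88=0.28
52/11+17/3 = 343/33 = 10.39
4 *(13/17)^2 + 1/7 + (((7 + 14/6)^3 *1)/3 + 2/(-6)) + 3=276.16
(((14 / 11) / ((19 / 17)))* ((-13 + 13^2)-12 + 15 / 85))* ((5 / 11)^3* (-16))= -3612000 / 14641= -246.70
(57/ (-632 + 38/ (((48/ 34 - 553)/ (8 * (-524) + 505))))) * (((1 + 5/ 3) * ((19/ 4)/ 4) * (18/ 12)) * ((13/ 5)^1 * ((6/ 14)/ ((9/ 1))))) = -44006261/ 496224680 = -0.09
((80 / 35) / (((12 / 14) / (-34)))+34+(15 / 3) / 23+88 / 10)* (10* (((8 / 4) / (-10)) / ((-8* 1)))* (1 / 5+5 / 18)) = -706877 / 124200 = -5.69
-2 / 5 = -0.40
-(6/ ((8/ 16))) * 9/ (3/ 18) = -648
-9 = -9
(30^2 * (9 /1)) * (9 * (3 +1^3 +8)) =874800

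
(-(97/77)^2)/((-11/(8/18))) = 37636/586971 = 0.06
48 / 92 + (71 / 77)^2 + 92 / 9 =14229583 / 1227303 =11.59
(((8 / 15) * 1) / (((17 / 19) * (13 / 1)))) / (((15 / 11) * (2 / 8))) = 6688 / 49725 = 0.13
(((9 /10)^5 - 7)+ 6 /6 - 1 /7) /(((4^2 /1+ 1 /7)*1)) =-3886657 /11300000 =-0.34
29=29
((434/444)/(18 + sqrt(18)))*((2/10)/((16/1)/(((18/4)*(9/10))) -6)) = -5859/1044140 + 1953*sqrt(2)/2088280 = -0.00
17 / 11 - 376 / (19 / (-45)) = 186443 / 209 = 892.07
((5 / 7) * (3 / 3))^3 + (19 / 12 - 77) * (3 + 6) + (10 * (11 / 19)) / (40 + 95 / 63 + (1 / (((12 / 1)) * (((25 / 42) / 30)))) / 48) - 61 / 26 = -48352003028649 / 71043980644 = -680.59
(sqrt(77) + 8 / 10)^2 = 8 * sqrt(77) / 5 + 1941 / 25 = 91.68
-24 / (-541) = 24 / 541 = 0.04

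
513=513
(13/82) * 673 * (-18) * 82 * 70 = -11023740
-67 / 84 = -0.80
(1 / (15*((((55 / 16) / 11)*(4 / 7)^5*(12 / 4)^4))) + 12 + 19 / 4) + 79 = 95.79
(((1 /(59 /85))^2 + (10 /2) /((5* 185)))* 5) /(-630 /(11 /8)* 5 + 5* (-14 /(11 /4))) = -7370583 /1640873780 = -0.00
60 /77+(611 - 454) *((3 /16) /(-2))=-34347 /2464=-13.94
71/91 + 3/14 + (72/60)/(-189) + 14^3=22481453/8190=2744.99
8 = 8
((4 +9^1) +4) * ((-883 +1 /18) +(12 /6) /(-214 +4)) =-9456437 /630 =-15010.22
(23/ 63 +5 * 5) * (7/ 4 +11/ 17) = 7661/ 126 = 60.80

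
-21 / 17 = -1.24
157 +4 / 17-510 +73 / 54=-322597 / 918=-351.41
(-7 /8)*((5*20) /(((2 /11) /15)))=-28875 /4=-7218.75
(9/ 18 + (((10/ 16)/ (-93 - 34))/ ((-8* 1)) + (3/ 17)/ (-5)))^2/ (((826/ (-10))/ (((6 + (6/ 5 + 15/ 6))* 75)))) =-30074859708051/ 15770493362176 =-1.91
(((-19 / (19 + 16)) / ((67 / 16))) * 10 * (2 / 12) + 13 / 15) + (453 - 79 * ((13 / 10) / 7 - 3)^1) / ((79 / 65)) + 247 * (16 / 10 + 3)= 1881265297 / 1111530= 1692.50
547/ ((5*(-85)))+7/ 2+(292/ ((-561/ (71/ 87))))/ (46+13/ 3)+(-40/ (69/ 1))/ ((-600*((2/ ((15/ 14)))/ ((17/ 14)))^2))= 478595716975487/ 217058993659200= 2.20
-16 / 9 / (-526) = 8 / 2367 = 0.00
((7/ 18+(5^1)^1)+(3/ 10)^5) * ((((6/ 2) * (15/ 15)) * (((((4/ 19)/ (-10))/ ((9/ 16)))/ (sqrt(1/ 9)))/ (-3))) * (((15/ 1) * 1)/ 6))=4852187/ 3206250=1.51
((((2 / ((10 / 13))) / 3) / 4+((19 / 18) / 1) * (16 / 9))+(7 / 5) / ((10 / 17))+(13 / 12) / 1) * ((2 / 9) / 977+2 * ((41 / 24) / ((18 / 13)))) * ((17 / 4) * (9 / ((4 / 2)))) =24904650769 / 94964400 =262.25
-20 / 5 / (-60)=1 / 15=0.07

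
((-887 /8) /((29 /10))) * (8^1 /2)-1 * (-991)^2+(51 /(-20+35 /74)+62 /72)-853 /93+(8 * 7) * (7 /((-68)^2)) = -45935639220101 /46765980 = -982244.77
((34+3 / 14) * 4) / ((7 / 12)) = 11496 / 49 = 234.61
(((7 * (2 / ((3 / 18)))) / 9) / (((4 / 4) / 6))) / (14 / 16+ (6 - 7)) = -448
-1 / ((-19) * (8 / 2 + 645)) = 1 / 12331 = 0.00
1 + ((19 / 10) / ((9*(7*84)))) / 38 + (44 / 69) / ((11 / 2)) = 2716583 / 2434320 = 1.12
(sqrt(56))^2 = 56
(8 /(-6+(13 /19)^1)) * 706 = -107312 /101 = -1062.50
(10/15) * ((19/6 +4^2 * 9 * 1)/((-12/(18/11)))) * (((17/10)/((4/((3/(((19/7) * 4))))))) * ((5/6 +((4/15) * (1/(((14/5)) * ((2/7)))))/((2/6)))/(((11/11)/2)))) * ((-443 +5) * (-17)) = -130400557/3040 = -42894.92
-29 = -29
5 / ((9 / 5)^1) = 25 / 9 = 2.78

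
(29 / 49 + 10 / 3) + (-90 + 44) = -6185 / 147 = -42.07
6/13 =0.46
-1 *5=-5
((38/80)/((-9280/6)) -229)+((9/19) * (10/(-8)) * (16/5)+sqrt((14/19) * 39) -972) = -4241889083/3526400+sqrt(10374)/19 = -1197.53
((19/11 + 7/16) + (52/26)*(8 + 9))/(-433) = -6365/76208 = -0.08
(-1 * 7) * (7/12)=-4.08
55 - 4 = 51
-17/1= -17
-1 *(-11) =11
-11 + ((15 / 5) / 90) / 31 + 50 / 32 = -70207 / 7440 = -9.44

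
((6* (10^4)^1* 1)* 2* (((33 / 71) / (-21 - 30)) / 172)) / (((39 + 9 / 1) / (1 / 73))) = -6875 / 3788773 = -0.00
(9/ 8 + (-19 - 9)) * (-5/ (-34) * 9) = -9675/ 272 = -35.57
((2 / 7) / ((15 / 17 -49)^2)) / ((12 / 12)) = 289 / 2341934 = 0.00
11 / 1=11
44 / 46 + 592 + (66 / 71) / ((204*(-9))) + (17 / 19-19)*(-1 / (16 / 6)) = 5694140807 / 9494262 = 599.75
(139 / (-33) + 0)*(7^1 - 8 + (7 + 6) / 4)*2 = -417 / 22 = -18.95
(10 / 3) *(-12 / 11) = -40 / 11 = -3.64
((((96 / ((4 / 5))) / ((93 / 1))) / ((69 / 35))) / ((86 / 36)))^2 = 70560000 / 939974281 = 0.08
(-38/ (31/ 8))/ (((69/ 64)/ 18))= -116736/ 713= -163.73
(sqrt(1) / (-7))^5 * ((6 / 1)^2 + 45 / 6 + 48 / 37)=-3315 / 1243718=-0.00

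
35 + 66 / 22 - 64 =-26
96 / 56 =12 / 7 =1.71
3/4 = 0.75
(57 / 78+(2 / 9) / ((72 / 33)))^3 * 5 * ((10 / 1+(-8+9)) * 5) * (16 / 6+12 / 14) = 2322094615225 / 4151380896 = 559.35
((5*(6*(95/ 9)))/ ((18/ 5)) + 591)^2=336062224/ 729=460990.71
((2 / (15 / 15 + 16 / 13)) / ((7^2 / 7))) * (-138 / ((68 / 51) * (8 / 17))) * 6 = -137241 / 812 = -169.02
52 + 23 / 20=1063 / 20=53.15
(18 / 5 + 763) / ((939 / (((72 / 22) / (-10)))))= -22998 / 86075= -0.27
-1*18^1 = -18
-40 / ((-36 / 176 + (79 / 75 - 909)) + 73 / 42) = 308000 / 6979381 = 0.04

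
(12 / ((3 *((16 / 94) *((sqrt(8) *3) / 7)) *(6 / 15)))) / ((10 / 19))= 6251 *sqrt(2) / 96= 92.09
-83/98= -0.85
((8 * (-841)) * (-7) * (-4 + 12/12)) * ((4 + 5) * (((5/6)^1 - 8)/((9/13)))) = 13163332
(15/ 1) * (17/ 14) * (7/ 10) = 51/ 4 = 12.75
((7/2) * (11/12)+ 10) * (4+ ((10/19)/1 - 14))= -125.13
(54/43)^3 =157464/79507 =1.98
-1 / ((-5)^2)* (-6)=6 / 25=0.24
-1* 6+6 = 0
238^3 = 13481272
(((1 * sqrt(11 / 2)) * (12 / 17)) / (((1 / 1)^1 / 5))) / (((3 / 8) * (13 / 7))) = 560 * sqrt(22) / 221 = 11.89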